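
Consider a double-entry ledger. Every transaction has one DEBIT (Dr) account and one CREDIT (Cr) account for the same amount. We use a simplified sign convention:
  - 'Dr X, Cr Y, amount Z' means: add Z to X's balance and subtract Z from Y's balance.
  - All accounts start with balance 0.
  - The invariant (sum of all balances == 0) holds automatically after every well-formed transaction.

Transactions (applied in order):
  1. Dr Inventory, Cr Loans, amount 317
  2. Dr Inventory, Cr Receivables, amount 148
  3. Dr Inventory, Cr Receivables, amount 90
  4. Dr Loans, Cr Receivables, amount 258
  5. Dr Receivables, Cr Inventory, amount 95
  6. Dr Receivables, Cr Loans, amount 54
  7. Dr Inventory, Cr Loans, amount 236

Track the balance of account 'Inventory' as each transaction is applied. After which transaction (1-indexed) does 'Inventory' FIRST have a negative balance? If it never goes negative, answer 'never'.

Answer: never

Derivation:
After txn 1: Inventory=317
After txn 2: Inventory=465
After txn 3: Inventory=555
After txn 4: Inventory=555
After txn 5: Inventory=460
After txn 6: Inventory=460
After txn 7: Inventory=696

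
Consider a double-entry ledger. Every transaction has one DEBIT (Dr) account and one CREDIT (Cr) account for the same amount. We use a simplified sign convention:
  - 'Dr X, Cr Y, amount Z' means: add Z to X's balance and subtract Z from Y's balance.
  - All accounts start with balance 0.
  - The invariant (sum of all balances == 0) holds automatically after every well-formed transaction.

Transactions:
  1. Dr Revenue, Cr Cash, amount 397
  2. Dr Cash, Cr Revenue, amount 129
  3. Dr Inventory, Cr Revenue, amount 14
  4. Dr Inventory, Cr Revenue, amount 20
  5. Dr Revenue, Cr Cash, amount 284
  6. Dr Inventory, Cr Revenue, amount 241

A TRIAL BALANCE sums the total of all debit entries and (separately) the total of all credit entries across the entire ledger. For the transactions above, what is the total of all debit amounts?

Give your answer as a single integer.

Txn 1: debit+=397
Txn 2: debit+=129
Txn 3: debit+=14
Txn 4: debit+=20
Txn 5: debit+=284
Txn 6: debit+=241
Total debits = 1085

Answer: 1085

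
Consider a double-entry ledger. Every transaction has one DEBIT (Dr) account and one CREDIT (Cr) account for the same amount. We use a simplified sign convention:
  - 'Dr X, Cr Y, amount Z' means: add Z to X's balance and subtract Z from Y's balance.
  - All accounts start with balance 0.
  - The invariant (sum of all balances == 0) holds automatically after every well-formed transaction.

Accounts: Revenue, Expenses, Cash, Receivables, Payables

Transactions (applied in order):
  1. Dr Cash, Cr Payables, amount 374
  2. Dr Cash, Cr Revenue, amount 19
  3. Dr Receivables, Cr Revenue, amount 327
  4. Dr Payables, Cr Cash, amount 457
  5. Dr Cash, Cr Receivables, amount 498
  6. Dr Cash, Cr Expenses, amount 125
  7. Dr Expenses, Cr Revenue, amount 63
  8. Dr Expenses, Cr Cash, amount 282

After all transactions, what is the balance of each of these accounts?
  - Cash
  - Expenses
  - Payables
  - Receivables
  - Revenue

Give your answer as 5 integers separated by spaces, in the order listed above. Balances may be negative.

Answer: 277 220 83 -171 -409

Derivation:
After txn 1 (Dr Cash, Cr Payables, amount 374): Cash=374 Payables=-374
After txn 2 (Dr Cash, Cr Revenue, amount 19): Cash=393 Payables=-374 Revenue=-19
After txn 3 (Dr Receivables, Cr Revenue, amount 327): Cash=393 Payables=-374 Receivables=327 Revenue=-346
After txn 4 (Dr Payables, Cr Cash, amount 457): Cash=-64 Payables=83 Receivables=327 Revenue=-346
After txn 5 (Dr Cash, Cr Receivables, amount 498): Cash=434 Payables=83 Receivables=-171 Revenue=-346
After txn 6 (Dr Cash, Cr Expenses, amount 125): Cash=559 Expenses=-125 Payables=83 Receivables=-171 Revenue=-346
After txn 7 (Dr Expenses, Cr Revenue, amount 63): Cash=559 Expenses=-62 Payables=83 Receivables=-171 Revenue=-409
After txn 8 (Dr Expenses, Cr Cash, amount 282): Cash=277 Expenses=220 Payables=83 Receivables=-171 Revenue=-409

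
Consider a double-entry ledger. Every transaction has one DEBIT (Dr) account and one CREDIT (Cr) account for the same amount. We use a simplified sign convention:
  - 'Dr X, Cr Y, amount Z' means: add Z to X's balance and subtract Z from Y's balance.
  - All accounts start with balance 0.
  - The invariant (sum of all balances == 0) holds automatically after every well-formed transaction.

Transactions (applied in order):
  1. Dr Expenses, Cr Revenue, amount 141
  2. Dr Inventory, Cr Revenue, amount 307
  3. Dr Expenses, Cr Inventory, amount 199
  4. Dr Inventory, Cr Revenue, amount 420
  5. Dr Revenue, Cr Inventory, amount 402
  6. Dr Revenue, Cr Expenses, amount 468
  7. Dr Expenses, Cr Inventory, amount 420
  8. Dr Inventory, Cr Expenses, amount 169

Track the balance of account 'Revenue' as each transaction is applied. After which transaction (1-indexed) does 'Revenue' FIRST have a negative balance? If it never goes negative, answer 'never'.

After txn 1: Revenue=-141

Answer: 1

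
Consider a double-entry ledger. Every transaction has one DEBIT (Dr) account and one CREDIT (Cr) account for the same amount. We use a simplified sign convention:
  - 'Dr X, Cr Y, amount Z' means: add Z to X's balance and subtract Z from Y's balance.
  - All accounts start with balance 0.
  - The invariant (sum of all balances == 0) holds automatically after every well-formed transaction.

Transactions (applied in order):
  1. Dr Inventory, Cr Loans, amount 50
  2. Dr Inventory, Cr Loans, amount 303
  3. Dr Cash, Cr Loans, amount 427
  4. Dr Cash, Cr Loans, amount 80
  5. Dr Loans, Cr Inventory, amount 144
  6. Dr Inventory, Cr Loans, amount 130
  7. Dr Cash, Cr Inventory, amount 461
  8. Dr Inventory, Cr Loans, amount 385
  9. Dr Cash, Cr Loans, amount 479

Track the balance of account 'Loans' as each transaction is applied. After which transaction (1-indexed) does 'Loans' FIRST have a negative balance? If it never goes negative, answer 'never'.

After txn 1: Loans=-50

Answer: 1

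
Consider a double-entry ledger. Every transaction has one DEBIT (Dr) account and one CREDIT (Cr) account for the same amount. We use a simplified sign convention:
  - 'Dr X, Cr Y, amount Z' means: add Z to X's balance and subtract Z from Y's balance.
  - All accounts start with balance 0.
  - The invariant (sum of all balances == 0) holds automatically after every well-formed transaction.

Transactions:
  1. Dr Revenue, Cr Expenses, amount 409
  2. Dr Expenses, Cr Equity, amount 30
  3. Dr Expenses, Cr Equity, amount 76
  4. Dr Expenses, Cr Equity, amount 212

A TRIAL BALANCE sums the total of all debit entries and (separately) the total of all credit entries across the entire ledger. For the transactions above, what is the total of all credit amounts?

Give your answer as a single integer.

Txn 1: credit+=409
Txn 2: credit+=30
Txn 3: credit+=76
Txn 4: credit+=212
Total credits = 727

Answer: 727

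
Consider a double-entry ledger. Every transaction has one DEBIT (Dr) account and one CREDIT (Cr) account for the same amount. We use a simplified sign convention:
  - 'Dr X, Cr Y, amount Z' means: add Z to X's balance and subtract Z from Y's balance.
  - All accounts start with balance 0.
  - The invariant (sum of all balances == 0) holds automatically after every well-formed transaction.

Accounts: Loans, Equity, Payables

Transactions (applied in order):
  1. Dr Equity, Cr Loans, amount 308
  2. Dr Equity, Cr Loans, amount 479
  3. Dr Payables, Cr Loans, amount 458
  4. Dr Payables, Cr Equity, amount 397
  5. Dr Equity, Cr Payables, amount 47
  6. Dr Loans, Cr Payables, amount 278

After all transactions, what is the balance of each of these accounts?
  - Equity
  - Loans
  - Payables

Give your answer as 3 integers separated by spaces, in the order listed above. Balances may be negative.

Answer: 437 -967 530

Derivation:
After txn 1 (Dr Equity, Cr Loans, amount 308): Equity=308 Loans=-308
After txn 2 (Dr Equity, Cr Loans, amount 479): Equity=787 Loans=-787
After txn 3 (Dr Payables, Cr Loans, amount 458): Equity=787 Loans=-1245 Payables=458
After txn 4 (Dr Payables, Cr Equity, amount 397): Equity=390 Loans=-1245 Payables=855
After txn 5 (Dr Equity, Cr Payables, amount 47): Equity=437 Loans=-1245 Payables=808
After txn 6 (Dr Loans, Cr Payables, amount 278): Equity=437 Loans=-967 Payables=530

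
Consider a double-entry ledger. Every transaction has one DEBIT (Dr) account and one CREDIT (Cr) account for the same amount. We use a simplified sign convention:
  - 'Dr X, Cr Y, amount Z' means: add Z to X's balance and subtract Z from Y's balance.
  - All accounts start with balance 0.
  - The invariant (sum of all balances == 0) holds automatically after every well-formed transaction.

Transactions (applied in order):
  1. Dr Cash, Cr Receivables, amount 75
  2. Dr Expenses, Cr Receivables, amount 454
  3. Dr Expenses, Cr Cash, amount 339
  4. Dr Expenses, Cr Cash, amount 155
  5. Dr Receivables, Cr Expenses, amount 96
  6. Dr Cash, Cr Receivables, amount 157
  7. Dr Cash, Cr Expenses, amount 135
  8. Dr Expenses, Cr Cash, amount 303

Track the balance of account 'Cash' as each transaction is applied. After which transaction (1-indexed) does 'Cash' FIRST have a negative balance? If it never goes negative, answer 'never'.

After txn 1: Cash=75
After txn 2: Cash=75
After txn 3: Cash=-264

Answer: 3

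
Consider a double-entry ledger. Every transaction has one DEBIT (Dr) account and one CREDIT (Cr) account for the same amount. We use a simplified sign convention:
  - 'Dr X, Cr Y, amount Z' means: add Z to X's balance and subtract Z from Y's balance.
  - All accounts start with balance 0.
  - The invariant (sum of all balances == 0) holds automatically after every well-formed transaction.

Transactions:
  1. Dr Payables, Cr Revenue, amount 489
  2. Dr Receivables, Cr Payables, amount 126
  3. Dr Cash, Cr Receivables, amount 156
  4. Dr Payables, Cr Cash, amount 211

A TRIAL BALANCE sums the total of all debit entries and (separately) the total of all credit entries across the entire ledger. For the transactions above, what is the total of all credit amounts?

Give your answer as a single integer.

Txn 1: credit+=489
Txn 2: credit+=126
Txn 3: credit+=156
Txn 4: credit+=211
Total credits = 982

Answer: 982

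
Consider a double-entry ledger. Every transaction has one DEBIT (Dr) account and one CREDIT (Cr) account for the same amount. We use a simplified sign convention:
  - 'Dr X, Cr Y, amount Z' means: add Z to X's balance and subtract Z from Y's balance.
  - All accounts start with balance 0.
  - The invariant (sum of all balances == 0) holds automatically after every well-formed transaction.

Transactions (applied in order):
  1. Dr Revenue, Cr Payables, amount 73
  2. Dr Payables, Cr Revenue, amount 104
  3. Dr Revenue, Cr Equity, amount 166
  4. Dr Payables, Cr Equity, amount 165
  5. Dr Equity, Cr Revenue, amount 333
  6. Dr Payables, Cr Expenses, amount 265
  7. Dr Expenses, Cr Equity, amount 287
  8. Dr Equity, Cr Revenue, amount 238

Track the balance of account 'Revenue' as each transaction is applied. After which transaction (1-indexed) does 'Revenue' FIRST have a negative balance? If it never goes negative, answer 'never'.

After txn 1: Revenue=73
After txn 2: Revenue=-31

Answer: 2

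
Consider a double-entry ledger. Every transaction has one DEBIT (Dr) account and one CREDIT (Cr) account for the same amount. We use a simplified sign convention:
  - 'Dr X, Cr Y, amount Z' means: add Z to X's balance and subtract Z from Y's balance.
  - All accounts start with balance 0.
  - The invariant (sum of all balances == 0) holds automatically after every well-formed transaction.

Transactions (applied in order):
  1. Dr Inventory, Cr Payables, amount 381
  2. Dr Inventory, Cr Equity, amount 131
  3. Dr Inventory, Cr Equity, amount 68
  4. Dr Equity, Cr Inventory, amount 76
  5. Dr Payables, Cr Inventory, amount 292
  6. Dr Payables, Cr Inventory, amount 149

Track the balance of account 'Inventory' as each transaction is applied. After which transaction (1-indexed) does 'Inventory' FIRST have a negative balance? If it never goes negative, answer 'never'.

After txn 1: Inventory=381
After txn 2: Inventory=512
After txn 3: Inventory=580
After txn 4: Inventory=504
After txn 5: Inventory=212
After txn 6: Inventory=63

Answer: never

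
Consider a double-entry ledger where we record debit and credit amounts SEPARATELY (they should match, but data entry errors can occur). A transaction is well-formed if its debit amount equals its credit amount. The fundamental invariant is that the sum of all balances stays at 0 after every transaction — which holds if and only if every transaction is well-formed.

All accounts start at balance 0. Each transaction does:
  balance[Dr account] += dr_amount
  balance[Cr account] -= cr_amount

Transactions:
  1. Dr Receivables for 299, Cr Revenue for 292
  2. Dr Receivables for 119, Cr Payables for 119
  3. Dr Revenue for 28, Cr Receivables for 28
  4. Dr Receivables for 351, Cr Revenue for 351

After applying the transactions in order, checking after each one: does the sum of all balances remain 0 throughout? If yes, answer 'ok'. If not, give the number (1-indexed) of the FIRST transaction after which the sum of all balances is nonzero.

After txn 1: dr=299 cr=292 sum_balances=7
After txn 2: dr=119 cr=119 sum_balances=7
After txn 3: dr=28 cr=28 sum_balances=7
After txn 4: dr=351 cr=351 sum_balances=7

Answer: 1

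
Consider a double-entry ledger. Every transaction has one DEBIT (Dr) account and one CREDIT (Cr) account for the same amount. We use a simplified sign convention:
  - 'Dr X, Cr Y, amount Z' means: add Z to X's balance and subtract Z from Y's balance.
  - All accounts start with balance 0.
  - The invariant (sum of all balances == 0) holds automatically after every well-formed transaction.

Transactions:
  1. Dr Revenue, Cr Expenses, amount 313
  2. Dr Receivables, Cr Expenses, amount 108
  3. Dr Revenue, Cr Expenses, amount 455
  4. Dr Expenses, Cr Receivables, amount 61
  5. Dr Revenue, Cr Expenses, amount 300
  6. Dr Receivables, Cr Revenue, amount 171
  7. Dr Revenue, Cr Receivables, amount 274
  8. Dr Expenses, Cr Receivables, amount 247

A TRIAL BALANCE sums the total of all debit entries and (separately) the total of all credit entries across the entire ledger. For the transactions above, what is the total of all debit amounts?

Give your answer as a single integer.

Answer: 1929

Derivation:
Txn 1: debit+=313
Txn 2: debit+=108
Txn 3: debit+=455
Txn 4: debit+=61
Txn 5: debit+=300
Txn 6: debit+=171
Txn 7: debit+=274
Txn 8: debit+=247
Total debits = 1929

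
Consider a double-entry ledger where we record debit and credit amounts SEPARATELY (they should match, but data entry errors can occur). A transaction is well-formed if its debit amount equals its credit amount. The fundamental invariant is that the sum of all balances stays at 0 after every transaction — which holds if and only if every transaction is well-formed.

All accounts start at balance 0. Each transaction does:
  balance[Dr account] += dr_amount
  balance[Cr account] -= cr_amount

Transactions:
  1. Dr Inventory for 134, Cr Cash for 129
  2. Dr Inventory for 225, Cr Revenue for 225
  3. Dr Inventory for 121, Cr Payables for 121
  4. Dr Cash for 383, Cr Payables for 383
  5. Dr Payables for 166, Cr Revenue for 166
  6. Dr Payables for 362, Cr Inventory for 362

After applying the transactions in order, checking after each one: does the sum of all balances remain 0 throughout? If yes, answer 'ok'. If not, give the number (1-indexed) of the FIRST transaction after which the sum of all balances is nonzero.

Answer: 1

Derivation:
After txn 1: dr=134 cr=129 sum_balances=5
After txn 2: dr=225 cr=225 sum_balances=5
After txn 3: dr=121 cr=121 sum_balances=5
After txn 4: dr=383 cr=383 sum_balances=5
After txn 5: dr=166 cr=166 sum_balances=5
After txn 6: dr=362 cr=362 sum_balances=5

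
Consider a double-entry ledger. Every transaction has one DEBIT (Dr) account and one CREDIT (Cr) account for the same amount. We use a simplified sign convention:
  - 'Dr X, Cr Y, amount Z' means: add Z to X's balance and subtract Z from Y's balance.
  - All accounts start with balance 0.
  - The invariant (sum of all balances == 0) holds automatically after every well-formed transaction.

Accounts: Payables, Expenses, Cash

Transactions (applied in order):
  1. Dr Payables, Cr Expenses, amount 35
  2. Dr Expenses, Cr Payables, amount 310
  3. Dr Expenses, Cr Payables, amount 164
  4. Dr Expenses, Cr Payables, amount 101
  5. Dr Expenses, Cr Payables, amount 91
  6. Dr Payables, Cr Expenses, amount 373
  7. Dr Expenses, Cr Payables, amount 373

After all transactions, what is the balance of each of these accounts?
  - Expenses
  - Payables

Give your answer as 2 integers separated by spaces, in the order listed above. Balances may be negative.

Answer: 631 -631

Derivation:
After txn 1 (Dr Payables, Cr Expenses, amount 35): Expenses=-35 Payables=35
After txn 2 (Dr Expenses, Cr Payables, amount 310): Expenses=275 Payables=-275
After txn 3 (Dr Expenses, Cr Payables, amount 164): Expenses=439 Payables=-439
After txn 4 (Dr Expenses, Cr Payables, amount 101): Expenses=540 Payables=-540
After txn 5 (Dr Expenses, Cr Payables, amount 91): Expenses=631 Payables=-631
After txn 6 (Dr Payables, Cr Expenses, amount 373): Expenses=258 Payables=-258
After txn 7 (Dr Expenses, Cr Payables, amount 373): Expenses=631 Payables=-631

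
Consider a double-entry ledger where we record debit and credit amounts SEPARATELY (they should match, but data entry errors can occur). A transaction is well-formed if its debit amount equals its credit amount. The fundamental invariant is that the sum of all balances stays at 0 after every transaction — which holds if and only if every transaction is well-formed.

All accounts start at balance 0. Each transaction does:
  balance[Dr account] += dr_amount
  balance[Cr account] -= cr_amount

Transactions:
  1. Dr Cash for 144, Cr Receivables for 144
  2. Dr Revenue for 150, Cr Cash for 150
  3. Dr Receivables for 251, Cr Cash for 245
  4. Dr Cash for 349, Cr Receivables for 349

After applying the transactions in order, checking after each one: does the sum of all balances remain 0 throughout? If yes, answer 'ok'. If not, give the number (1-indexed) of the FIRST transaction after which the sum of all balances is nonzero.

After txn 1: dr=144 cr=144 sum_balances=0
After txn 2: dr=150 cr=150 sum_balances=0
After txn 3: dr=251 cr=245 sum_balances=6
After txn 4: dr=349 cr=349 sum_balances=6

Answer: 3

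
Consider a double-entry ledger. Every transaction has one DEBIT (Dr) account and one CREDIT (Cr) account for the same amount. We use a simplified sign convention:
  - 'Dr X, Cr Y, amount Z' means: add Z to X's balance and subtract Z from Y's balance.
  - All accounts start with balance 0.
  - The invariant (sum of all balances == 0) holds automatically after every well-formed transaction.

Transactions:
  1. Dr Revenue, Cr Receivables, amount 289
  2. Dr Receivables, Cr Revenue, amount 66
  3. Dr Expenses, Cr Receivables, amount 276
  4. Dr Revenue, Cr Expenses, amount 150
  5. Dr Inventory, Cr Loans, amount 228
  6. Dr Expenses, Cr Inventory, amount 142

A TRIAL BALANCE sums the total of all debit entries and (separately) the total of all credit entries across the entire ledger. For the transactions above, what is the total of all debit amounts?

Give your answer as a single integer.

Txn 1: debit+=289
Txn 2: debit+=66
Txn 3: debit+=276
Txn 4: debit+=150
Txn 5: debit+=228
Txn 6: debit+=142
Total debits = 1151

Answer: 1151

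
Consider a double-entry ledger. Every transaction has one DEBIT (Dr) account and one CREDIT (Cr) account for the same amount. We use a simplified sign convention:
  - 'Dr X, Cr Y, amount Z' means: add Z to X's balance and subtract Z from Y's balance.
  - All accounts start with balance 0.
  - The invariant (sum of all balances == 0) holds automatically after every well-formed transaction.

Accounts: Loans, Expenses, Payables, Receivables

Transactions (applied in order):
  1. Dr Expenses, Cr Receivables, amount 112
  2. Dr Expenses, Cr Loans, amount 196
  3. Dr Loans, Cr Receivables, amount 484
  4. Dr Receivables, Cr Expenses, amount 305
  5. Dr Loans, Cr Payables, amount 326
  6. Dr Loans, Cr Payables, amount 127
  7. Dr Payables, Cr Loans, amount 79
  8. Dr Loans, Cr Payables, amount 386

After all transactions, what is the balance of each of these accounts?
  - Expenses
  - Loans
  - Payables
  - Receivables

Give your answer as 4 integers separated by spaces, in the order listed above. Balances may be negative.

After txn 1 (Dr Expenses, Cr Receivables, amount 112): Expenses=112 Receivables=-112
After txn 2 (Dr Expenses, Cr Loans, amount 196): Expenses=308 Loans=-196 Receivables=-112
After txn 3 (Dr Loans, Cr Receivables, amount 484): Expenses=308 Loans=288 Receivables=-596
After txn 4 (Dr Receivables, Cr Expenses, amount 305): Expenses=3 Loans=288 Receivables=-291
After txn 5 (Dr Loans, Cr Payables, amount 326): Expenses=3 Loans=614 Payables=-326 Receivables=-291
After txn 6 (Dr Loans, Cr Payables, amount 127): Expenses=3 Loans=741 Payables=-453 Receivables=-291
After txn 7 (Dr Payables, Cr Loans, amount 79): Expenses=3 Loans=662 Payables=-374 Receivables=-291
After txn 8 (Dr Loans, Cr Payables, amount 386): Expenses=3 Loans=1048 Payables=-760 Receivables=-291

Answer: 3 1048 -760 -291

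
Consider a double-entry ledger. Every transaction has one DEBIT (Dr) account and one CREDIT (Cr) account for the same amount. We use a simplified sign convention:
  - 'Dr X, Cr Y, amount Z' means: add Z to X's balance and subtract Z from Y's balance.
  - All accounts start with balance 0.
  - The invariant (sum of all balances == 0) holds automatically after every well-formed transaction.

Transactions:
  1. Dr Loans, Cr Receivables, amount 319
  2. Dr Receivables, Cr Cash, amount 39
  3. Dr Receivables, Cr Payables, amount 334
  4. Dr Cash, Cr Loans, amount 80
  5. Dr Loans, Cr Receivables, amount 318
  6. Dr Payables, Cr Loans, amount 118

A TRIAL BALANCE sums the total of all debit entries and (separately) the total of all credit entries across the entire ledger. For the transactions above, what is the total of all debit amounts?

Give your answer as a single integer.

Answer: 1208

Derivation:
Txn 1: debit+=319
Txn 2: debit+=39
Txn 3: debit+=334
Txn 4: debit+=80
Txn 5: debit+=318
Txn 6: debit+=118
Total debits = 1208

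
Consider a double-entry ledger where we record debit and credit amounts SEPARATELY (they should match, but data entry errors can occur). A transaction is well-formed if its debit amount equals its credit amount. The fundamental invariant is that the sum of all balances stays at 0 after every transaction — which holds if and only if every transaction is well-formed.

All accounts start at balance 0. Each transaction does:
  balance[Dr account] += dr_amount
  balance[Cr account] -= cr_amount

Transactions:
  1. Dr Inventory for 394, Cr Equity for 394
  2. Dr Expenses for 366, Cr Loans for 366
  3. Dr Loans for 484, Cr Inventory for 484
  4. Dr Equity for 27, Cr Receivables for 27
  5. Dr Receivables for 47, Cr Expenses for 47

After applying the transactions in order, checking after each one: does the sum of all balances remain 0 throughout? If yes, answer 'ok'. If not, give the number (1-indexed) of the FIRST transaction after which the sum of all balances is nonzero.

After txn 1: dr=394 cr=394 sum_balances=0
After txn 2: dr=366 cr=366 sum_balances=0
After txn 3: dr=484 cr=484 sum_balances=0
After txn 4: dr=27 cr=27 sum_balances=0
After txn 5: dr=47 cr=47 sum_balances=0

Answer: ok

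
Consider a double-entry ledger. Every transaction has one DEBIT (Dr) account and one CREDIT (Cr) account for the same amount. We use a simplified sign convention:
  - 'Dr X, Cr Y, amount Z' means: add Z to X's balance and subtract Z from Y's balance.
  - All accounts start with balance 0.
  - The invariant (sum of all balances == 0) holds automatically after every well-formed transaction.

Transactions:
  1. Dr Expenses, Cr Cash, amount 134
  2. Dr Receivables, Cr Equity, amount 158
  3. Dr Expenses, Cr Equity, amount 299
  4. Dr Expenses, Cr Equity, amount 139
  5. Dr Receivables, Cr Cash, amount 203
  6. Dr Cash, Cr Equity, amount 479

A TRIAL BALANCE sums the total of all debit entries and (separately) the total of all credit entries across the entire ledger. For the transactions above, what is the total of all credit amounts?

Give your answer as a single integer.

Txn 1: credit+=134
Txn 2: credit+=158
Txn 3: credit+=299
Txn 4: credit+=139
Txn 5: credit+=203
Txn 6: credit+=479
Total credits = 1412

Answer: 1412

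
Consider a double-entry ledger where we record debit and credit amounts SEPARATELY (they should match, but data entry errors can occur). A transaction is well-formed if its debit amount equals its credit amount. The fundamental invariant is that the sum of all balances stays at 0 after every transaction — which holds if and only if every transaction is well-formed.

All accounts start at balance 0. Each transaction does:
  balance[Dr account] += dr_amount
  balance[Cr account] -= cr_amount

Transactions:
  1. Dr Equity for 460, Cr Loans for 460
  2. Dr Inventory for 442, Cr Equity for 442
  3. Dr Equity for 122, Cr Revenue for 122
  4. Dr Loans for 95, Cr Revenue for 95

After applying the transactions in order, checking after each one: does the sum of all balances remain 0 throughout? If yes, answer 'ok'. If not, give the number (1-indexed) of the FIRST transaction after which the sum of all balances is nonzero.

After txn 1: dr=460 cr=460 sum_balances=0
After txn 2: dr=442 cr=442 sum_balances=0
After txn 3: dr=122 cr=122 sum_balances=0
After txn 4: dr=95 cr=95 sum_balances=0

Answer: ok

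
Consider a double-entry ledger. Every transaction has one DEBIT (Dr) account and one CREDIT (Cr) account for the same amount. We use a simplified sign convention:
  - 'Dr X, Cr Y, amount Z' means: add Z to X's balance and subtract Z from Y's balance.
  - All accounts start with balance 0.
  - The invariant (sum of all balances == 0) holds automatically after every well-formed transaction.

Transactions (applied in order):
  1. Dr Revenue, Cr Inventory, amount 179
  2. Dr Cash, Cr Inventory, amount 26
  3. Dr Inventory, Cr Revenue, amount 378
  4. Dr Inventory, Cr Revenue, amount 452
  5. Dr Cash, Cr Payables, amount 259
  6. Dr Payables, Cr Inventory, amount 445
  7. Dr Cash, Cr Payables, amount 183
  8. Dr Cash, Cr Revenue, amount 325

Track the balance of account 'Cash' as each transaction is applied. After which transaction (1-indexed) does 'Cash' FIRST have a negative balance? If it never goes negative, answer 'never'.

Answer: never

Derivation:
After txn 1: Cash=0
After txn 2: Cash=26
After txn 3: Cash=26
After txn 4: Cash=26
After txn 5: Cash=285
After txn 6: Cash=285
After txn 7: Cash=468
After txn 8: Cash=793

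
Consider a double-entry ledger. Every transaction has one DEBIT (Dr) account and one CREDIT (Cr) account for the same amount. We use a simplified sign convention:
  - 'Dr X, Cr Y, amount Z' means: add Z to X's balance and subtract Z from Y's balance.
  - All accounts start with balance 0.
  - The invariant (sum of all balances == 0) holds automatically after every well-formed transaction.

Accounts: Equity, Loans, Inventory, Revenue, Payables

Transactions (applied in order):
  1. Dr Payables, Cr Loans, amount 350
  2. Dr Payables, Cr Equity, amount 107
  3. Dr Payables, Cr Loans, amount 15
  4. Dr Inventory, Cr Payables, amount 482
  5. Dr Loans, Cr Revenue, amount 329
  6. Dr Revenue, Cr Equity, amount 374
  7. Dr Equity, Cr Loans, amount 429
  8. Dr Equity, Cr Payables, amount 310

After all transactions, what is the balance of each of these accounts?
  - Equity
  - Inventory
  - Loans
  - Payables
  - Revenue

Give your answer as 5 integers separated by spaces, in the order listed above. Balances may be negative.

Answer: 258 482 -465 -320 45

Derivation:
After txn 1 (Dr Payables, Cr Loans, amount 350): Loans=-350 Payables=350
After txn 2 (Dr Payables, Cr Equity, amount 107): Equity=-107 Loans=-350 Payables=457
After txn 3 (Dr Payables, Cr Loans, amount 15): Equity=-107 Loans=-365 Payables=472
After txn 4 (Dr Inventory, Cr Payables, amount 482): Equity=-107 Inventory=482 Loans=-365 Payables=-10
After txn 5 (Dr Loans, Cr Revenue, amount 329): Equity=-107 Inventory=482 Loans=-36 Payables=-10 Revenue=-329
After txn 6 (Dr Revenue, Cr Equity, amount 374): Equity=-481 Inventory=482 Loans=-36 Payables=-10 Revenue=45
After txn 7 (Dr Equity, Cr Loans, amount 429): Equity=-52 Inventory=482 Loans=-465 Payables=-10 Revenue=45
After txn 8 (Dr Equity, Cr Payables, amount 310): Equity=258 Inventory=482 Loans=-465 Payables=-320 Revenue=45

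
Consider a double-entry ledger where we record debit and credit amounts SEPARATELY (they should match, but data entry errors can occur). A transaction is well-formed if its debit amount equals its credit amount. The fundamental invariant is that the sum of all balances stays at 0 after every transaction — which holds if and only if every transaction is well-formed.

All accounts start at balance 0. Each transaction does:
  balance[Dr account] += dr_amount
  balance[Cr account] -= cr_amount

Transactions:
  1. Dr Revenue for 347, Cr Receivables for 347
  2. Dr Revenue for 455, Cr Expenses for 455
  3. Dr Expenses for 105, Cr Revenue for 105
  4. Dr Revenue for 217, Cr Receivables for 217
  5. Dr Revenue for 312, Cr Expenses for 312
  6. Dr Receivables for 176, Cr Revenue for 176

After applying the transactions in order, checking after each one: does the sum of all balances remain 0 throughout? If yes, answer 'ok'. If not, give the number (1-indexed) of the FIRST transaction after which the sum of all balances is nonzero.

Answer: ok

Derivation:
After txn 1: dr=347 cr=347 sum_balances=0
After txn 2: dr=455 cr=455 sum_balances=0
After txn 3: dr=105 cr=105 sum_balances=0
After txn 4: dr=217 cr=217 sum_balances=0
After txn 5: dr=312 cr=312 sum_balances=0
After txn 6: dr=176 cr=176 sum_balances=0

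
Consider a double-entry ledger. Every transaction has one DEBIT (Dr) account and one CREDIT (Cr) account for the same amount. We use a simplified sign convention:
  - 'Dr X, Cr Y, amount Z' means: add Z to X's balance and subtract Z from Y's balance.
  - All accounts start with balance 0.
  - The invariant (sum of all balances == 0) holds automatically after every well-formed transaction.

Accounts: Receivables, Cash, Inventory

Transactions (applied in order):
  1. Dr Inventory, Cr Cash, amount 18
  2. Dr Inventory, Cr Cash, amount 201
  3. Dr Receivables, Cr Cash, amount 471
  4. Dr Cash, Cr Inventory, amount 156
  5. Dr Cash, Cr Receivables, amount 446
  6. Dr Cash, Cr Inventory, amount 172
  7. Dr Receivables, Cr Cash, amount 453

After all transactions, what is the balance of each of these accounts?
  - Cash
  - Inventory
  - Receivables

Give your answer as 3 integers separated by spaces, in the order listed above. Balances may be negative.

Answer: -369 -109 478

Derivation:
After txn 1 (Dr Inventory, Cr Cash, amount 18): Cash=-18 Inventory=18
After txn 2 (Dr Inventory, Cr Cash, amount 201): Cash=-219 Inventory=219
After txn 3 (Dr Receivables, Cr Cash, amount 471): Cash=-690 Inventory=219 Receivables=471
After txn 4 (Dr Cash, Cr Inventory, amount 156): Cash=-534 Inventory=63 Receivables=471
After txn 5 (Dr Cash, Cr Receivables, amount 446): Cash=-88 Inventory=63 Receivables=25
After txn 6 (Dr Cash, Cr Inventory, amount 172): Cash=84 Inventory=-109 Receivables=25
After txn 7 (Dr Receivables, Cr Cash, amount 453): Cash=-369 Inventory=-109 Receivables=478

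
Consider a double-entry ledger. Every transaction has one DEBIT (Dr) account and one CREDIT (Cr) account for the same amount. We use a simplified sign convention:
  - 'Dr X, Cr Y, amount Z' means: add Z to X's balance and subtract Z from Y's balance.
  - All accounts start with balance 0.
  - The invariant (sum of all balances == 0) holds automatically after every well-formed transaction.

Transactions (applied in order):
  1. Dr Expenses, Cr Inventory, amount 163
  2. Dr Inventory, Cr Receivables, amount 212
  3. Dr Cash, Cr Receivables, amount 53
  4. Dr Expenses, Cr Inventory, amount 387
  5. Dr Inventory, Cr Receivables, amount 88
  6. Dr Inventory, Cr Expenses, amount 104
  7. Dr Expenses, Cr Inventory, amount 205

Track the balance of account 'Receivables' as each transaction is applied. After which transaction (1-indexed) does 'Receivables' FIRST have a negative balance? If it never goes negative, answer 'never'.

After txn 1: Receivables=0
After txn 2: Receivables=-212

Answer: 2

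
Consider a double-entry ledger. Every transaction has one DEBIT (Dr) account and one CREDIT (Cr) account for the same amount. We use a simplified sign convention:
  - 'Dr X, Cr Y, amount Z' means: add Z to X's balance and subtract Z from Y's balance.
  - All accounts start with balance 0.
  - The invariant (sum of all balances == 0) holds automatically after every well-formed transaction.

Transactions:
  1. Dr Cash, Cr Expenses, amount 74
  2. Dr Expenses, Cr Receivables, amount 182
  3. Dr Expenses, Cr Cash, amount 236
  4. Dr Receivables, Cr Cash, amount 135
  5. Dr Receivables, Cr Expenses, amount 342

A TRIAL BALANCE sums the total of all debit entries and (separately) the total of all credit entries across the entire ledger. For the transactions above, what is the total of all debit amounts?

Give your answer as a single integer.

Txn 1: debit+=74
Txn 2: debit+=182
Txn 3: debit+=236
Txn 4: debit+=135
Txn 5: debit+=342
Total debits = 969

Answer: 969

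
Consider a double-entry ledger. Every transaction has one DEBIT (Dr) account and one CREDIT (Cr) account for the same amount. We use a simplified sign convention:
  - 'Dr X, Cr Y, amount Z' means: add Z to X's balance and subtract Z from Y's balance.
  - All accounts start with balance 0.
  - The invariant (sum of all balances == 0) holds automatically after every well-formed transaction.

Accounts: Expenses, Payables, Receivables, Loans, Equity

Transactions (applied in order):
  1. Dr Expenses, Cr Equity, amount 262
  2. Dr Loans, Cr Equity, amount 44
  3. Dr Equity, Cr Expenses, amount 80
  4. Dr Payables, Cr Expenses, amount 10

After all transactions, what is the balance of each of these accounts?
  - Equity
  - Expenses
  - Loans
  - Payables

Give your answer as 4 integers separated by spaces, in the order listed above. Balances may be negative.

After txn 1 (Dr Expenses, Cr Equity, amount 262): Equity=-262 Expenses=262
After txn 2 (Dr Loans, Cr Equity, amount 44): Equity=-306 Expenses=262 Loans=44
After txn 3 (Dr Equity, Cr Expenses, amount 80): Equity=-226 Expenses=182 Loans=44
After txn 4 (Dr Payables, Cr Expenses, amount 10): Equity=-226 Expenses=172 Loans=44 Payables=10

Answer: -226 172 44 10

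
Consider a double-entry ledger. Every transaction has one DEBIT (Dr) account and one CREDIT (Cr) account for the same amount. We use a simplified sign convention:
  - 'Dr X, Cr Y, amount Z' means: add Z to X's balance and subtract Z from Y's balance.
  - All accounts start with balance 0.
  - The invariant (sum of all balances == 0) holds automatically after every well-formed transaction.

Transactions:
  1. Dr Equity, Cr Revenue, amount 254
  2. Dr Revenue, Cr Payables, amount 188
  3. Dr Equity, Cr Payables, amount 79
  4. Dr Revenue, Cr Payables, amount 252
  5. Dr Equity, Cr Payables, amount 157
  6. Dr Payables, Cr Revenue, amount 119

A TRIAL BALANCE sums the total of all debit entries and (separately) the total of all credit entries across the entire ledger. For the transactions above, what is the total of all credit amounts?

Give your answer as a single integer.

Txn 1: credit+=254
Txn 2: credit+=188
Txn 3: credit+=79
Txn 4: credit+=252
Txn 5: credit+=157
Txn 6: credit+=119
Total credits = 1049

Answer: 1049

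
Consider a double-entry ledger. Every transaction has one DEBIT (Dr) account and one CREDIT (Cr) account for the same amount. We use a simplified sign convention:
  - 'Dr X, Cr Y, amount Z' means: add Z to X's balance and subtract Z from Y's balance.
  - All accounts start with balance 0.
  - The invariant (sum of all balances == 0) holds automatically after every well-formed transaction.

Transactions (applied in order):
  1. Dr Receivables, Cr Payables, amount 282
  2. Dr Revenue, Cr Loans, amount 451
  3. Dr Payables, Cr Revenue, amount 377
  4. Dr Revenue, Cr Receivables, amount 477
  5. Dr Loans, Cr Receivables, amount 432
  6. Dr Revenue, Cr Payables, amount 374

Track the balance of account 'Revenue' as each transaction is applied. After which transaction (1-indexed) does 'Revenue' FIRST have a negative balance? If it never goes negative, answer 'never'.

Answer: never

Derivation:
After txn 1: Revenue=0
After txn 2: Revenue=451
After txn 3: Revenue=74
After txn 4: Revenue=551
After txn 5: Revenue=551
After txn 6: Revenue=925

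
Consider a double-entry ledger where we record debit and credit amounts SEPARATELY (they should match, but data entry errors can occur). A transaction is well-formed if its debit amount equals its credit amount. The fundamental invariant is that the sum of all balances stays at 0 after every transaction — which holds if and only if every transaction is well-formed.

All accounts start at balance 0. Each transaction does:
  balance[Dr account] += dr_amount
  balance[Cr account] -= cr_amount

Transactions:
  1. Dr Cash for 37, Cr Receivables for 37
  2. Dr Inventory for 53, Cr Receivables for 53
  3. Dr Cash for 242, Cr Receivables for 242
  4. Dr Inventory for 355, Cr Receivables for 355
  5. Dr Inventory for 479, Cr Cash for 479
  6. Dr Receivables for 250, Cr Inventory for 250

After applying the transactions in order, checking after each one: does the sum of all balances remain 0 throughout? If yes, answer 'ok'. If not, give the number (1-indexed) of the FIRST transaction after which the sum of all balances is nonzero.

After txn 1: dr=37 cr=37 sum_balances=0
After txn 2: dr=53 cr=53 sum_balances=0
After txn 3: dr=242 cr=242 sum_balances=0
After txn 4: dr=355 cr=355 sum_balances=0
After txn 5: dr=479 cr=479 sum_balances=0
After txn 6: dr=250 cr=250 sum_balances=0

Answer: ok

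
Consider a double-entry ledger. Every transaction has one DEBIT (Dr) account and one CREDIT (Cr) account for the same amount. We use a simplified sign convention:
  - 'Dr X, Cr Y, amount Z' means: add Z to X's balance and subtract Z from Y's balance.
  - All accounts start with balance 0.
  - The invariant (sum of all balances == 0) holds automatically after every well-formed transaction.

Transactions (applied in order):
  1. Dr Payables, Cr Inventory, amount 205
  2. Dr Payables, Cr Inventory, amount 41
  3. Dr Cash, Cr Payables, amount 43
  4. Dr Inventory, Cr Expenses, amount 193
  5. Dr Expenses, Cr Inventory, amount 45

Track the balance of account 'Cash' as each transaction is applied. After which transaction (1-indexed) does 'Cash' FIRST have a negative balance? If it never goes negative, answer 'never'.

After txn 1: Cash=0
After txn 2: Cash=0
After txn 3: Cash=43
After txn 4: Cash=43
After txn 5: Cash=43

Answer: never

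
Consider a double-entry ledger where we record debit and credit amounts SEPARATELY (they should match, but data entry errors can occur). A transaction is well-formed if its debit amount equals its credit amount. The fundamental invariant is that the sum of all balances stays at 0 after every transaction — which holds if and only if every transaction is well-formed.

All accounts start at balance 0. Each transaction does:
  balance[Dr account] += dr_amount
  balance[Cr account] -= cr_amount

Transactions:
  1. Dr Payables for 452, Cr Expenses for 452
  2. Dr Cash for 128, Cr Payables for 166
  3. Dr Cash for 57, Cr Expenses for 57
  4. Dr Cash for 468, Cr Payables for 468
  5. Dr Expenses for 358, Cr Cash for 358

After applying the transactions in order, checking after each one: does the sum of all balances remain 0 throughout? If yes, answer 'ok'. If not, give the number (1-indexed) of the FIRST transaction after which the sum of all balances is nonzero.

Answer: 2

Derivation:
After txn 1: dr=452 cr=452 sum_balances=0
After txn 2: dr=128 cr=166 sum_balances=-38
After txn 3: dr=57 cr=57 sum_balances=-38
After txn 4: dr=468 cr=468 sum_balances=-38
After txn 5: dr=358 cr=358 sum_balances=-38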